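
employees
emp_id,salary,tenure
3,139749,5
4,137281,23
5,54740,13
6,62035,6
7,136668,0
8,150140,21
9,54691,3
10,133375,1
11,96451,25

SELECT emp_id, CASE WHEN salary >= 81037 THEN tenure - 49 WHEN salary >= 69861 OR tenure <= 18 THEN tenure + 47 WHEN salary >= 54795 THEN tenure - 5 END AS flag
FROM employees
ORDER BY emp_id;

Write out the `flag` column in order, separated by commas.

-44, -26, 60, 53, -49, -28, 50, -48, -24

emp_id=3: salary >= 81037 → -44
emp_id=4: salary >= 81037 → -26
emp_id=5: salary >= 69861 OR tenure <= 18 → 60
emp_id=6: salary >= 69861 OR tenure <= 18 → 53
emp_id=7: salary >= 81037 → -49
emp_id=8: salary >= 81037 → -28
emp_id=9: salary >= 69861 OR tenure <= 18 → 50
emp_id=10: salary >= 81037 → -48
emp_id=11: salary >= 81037 → -24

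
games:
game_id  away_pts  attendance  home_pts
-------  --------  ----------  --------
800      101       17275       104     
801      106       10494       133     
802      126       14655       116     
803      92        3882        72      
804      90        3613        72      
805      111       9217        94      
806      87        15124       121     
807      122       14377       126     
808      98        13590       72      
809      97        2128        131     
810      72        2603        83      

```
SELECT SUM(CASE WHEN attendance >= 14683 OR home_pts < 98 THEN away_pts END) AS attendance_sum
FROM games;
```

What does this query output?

651

game_id=800: ✓ → 101
game_id=801: ✗
game_id=802: ✗
game_id=803: ✓ → 92
game_id=804: ✓ → 90
game_id=805: ✓ → 111
game_id=806: ✓ → 87
game_id=807: ✗
game_id=808: ✓ → 98
game_id=809: ✗
game_id=810: ✓ → 72
attendance_sum = 101 + 92 + 90 + 111 + 87 + 98 + 72 = 651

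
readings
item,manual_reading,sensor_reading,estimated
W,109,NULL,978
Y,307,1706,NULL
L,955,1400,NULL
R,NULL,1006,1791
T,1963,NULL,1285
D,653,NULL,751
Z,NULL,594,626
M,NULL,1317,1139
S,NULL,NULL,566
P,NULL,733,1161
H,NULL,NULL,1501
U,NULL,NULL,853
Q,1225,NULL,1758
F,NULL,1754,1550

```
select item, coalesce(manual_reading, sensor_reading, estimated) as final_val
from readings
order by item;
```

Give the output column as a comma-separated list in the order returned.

item=D: manual_reading=653 → 653
item=F: manual_reading=NULL, sensor_reading=1754 → 1754
item=H: manual_reading=NULL, sensor_reading=NULL, estimated=1501 → 1501
item=L: manual_reading=955 → 955
item=M: manual_reading=NULL, sensor_reading=1317 → 1317
item=P: manual_reading=NULL, sensor_reading=733 → 733
item=Q: manual_reading=1225 → 1225
item=R: manual_reading=NULL, sensor_reading=1006 → 1006
item=S: manual_reading=NULL, sensor_reading=NULL, estimated=566 → 566
item=T: manual_reading=1963 → 1963
item=U: manual_reading=NULL, sensor_reading=NULL, estimated=853 → 853
item=W: manual_reading=109 → 109
item=Y: manual_reading=307 → 307
item=Z: manual_reading=NULL, sensor_reading=594 → 594

653, 1754, 1501, 955, 1317, 733, 1225, 1006, 566, 1963, 853, 109, 307, 594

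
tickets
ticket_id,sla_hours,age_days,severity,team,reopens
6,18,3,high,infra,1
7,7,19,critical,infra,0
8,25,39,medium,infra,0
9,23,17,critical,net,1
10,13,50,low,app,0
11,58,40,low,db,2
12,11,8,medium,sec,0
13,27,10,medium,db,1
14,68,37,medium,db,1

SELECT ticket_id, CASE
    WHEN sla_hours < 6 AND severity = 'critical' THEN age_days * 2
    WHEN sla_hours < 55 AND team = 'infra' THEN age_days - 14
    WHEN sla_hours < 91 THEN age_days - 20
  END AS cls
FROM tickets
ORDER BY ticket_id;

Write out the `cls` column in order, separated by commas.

ticket_id=6: sla_hours < 55 AND team = 'infra' → -11
ticket_id=7: sla_hours < 55 AND team = 'infra' → 5
ticket_id=8: sla_hours < 55 AND team = 'infra' → 25
ticket_id=9: sla_hours < 91 → -3
ticket_id=10: sla_hours < 91 → 30
ticket_id=11: sla_hours < 91 → 20
ticket_id=12: sla_hours < 91 → -12
ticket_id=13: sla_hours < 91 → -10
ticket_id=14: sla_hours < 91 → 17

-11, 5, 25, -3, 30, 20, -12, -10, 17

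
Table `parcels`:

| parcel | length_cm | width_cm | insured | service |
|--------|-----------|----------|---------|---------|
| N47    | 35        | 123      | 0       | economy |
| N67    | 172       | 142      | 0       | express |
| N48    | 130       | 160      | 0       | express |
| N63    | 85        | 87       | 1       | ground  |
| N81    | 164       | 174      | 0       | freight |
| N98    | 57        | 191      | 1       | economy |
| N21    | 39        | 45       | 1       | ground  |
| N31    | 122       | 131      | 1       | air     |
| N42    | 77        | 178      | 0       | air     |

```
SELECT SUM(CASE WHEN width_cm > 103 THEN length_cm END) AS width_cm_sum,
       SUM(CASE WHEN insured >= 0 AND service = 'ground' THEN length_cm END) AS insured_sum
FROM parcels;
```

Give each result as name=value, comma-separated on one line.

[width_cm_sum: width_cm > 103]
parcel=N47: ✓ → 35
parcel=N67: ✓ → 172
parcel=N48: ✓ → 130
parcel=N63: ✗
parcel=N81: ✓ → 164
parcel=N98: ✓ → 57
parcel=N21: ✗
parcel=N31: ✓ → 122
parcel=N42: ✓ → 77
width_cm_sum = 35 + 172 + 130 + 164 + 57 + 122 + 77 = 757
—
[insured_sum: insured >= 0 AND service = 'ground']
parcel=N47: ✗
parcel=N67: ✗
parcel=N48: ✗
parcel=N63: ✓ → 85
parcel=N81: ✗
parcel=N98: ✗
parcel=N21: ✓ → 39
parcel=N31: ✗
parcel=N42: ✗
insured_sum = 85 + 39 = 124

width_cm_sum=757, insured_sum=124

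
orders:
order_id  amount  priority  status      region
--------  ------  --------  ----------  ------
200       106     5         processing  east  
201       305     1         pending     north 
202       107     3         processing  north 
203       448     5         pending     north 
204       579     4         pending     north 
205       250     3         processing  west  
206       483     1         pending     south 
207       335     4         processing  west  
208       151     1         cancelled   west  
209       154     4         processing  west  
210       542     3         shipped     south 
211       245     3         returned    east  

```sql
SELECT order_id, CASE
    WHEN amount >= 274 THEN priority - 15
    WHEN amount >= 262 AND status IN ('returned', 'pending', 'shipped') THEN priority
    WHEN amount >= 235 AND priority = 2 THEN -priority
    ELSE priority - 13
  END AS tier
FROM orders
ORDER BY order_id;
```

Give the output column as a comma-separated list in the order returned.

-8, -14, -10, -10, -11, -10, -14, -11, -12, -9, -12, -10

order_id=200: ELSE → -8
order_id=201: amount >= 274 → -14
order_id=202: ELSE → -10
order_id=203: amount >= 274 → -10
order_id=204: amount >= 274 → -11
order_id=205: ELSE → -10
order_id=206: amount >= 274 → -14
order_id=207: amount >= 274 → -11
order_id=208: ELSE → -12
order_id=209: ELSE → -9
order_id=210: amount >= 274 → -12
order_id=211: ELSE → -10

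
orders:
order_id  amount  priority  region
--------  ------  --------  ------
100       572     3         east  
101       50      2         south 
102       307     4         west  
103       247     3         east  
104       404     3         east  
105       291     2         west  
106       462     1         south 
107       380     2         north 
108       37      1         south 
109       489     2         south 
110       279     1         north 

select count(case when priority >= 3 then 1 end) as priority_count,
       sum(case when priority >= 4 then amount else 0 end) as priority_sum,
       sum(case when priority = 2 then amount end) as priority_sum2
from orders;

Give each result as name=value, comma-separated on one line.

[priority_count: priority >= 3]
order_id=100: ✓ → 1
order_id=101: ✗
order_id=102: ✓ → 1
order_id=103: ✓ → 1
order_id=104: ✓ → 1
order_id=105: ✗
order_id=106: ✗
order_id=107: ✗
order_id=108: ✗
order_id=109: ✗
order_id=110: ✗
priority_count = COUNT(1, 1, 1, 1) = 4
—
[priority_sum: priority >= 4]
order_id=100: ✗
order_id=101: ✗
order_id=102: ✓ → 307
order_id=103: ✗
order_id=104: ✗
order_id=105: ✗
order_id=106: ✗
order_id=107: ✗
order_id=108: ✗
order_id=109: ✗
order_id=110: ✗
priority_sum = 307
—
[priority_sum2: priority = 2]
order_id=100: ✗
order_id=101: ✓ → 50
order_id=102: ✗
order_id=103: ✗
order_id=104: ✗
order_id=105: ✓ → 291
order_id=106: ✗
order_id=107: ✓ → 380
order_id=108: ✗
order_id=109: ✓ → 489
order_id=110: ✗
priority_sum2 = 50 + 291 + 380 + 489 = 1210

priority_count=4, priority_sum=307, priority_sum2=1210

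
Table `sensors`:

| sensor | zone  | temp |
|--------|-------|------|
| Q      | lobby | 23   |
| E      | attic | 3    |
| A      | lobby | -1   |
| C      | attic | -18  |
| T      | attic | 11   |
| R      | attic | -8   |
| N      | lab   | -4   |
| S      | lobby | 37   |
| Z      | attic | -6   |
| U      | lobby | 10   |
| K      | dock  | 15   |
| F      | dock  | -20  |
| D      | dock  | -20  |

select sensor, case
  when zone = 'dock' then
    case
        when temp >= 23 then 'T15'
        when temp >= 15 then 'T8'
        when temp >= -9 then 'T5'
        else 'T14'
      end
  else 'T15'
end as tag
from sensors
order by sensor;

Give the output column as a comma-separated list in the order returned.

T15, T15, T14, T15, T14, T8, T15, T15, T15, T15, T15, T15, T15

sensor=A: zone='lobby' → outer ELSE → T15
sensor=C: zone='attic' → outer ELSE → T15
sensor=D: zone='dock' → inner[ELSE] → T14
sensor=E: zone='attic' → outer ELSE → T15
sensor=F: zone='dock' → inner[ELSE] → T14
sensor=K: zone='dock' → inner[temp >= 15] → T8
sensor=N: zone='lab' → outer ELSE → T15
sensor=Q: zone='lobby' → outer ELSE → T15
sensor=R: zone='attic' → outer ELSE → T15
sensor=S: zone='lobby' → outer ELSE → T15
sensor=T: zone='attic' → outer ELSE → T15
sensor=U: zone='lobby' → outer ELSE → T15
sensor=Z: zone='attic' → outer ELSE → T15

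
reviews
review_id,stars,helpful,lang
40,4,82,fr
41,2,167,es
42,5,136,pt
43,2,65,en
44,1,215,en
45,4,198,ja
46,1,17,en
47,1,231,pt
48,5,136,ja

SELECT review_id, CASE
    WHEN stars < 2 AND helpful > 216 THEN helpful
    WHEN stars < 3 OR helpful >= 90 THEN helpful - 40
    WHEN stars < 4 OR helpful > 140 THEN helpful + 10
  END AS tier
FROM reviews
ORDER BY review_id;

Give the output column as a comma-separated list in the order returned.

NULL, 127, 96, 25, 175, 158, -23, 231, 96

review_id=40: (no match → NULL) → NULL
review_id=41: stars < 3 OR helpful >= 90 → 127
review_id=42: stars < 3 OR helpful >= 90 → 96
review_id=43: stars < 3 OR helpful >= 90 → 25
review_id=44: stars < 3 OR helpful >= 90 → 175
review_id=45: stars < 3 OR helpful >= 90 → 158
review_id=46: stars < 3 OR helpful >= 90 → -23
review_id=47: stars < 2 AND helpful > 216 → 231
review_id=48: stars < 3 OR helpful >= 90 → 96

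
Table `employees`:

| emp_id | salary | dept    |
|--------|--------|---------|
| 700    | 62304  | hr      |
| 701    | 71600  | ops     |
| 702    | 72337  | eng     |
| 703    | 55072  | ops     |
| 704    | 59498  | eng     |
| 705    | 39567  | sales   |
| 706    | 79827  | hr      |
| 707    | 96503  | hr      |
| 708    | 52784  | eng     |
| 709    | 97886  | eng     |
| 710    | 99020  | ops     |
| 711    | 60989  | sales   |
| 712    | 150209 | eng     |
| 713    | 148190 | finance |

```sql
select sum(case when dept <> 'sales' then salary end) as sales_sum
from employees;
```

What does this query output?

1045230

emp_id=700: ✓ → 62304
emp_id=701: ✓ → 71600
emp_id=702: ✓ → 72337
emp_id=703: ✓ → 55072
emp_id=704: ✓ → 59498
emp_id=705: ✗
emp_id=706: ✓ → 79827
emp_id=707: ✓ → 96503
emp_id=708: ✓ → 52784
emp_id=709: ✓ → 97886
emp_id=710: ✓ → 99020
emp_id=711: ✗
emp_id=712: ✓ → 150209
emp_id=713: ✓ → 148190
sales_sum = 62304 + 71600 + 72337 + 55072 + 59498 + 79827 + 96503 + 52784 + 97886 + 99020 + 150209 + 148190 = 1045230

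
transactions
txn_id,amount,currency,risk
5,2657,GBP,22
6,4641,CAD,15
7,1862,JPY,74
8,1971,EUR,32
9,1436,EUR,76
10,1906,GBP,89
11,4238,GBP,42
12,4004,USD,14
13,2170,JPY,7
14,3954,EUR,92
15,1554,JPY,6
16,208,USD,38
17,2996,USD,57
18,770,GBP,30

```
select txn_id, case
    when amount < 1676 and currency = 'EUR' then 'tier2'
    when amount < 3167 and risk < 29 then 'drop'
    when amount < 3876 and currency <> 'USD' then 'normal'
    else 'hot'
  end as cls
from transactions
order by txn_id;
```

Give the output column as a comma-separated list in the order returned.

drop, hot, normal, normal, tier2, normal, hot, hot, drop, hot, drop, hot, hot, normal

txn_id=5: amount < 3167 and risk < 29 → drop
txn_id=6: ELSE → hot
txn_id=7: amount < 3876 and currency <> 'USD' → normal
txn_id=8: amount < 3876 and currency <> 'USD' → normal
txn_id=9: amount < 1676 and currency = 'EUR' → tier2
txn_id=10: amount < 3876 and currency <> 'USD' → normal
txn_id=11: ELSE → hot
txn_id=12: ELSE → hot
txn_id=13: amount < 3167 and risk < 29 → drop
txn_id=14: ELSE → hot
txn_id=15: amount < 3167 and risk < 29 → drop
txn_id=16: ELSE → hot
txn_id=17: ELSE → hot
txn_id=18: amount < 3876 and currency <> 'USD' → normal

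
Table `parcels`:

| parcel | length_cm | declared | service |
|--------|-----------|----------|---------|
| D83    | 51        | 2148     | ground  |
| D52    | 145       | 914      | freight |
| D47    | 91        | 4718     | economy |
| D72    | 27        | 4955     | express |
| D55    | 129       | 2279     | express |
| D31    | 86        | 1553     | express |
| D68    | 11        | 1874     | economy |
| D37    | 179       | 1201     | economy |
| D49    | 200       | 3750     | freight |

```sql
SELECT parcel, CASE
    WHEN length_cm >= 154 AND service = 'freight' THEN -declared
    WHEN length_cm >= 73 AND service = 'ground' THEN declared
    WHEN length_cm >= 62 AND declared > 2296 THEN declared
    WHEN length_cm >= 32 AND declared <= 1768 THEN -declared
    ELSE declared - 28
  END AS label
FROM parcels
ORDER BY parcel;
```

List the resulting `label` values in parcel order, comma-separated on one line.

-1553, -1201, 4718, -3750, -914, 2251, 1846, 4927, 2120

parcel=D31: length_cm >= 32 AND declared <= 1768 → -1553
parcel=D37: length_cm >= 32 AND declared <= 1768 → -1201
parcel=D47: length_cm >= 62 AND declared > 2296 → 4718
parcel=D49: length_cm >= 154 AND service = 'freight' → -3750
parcel=D52: length_cm >= 32 AND declared <= 1768 → -914
parcel=D55: ELSE → 2251
parcel=D68: ELSE → 1846
parcel=D72: ELSE → 4927
parcel=D83: ELSE → 2120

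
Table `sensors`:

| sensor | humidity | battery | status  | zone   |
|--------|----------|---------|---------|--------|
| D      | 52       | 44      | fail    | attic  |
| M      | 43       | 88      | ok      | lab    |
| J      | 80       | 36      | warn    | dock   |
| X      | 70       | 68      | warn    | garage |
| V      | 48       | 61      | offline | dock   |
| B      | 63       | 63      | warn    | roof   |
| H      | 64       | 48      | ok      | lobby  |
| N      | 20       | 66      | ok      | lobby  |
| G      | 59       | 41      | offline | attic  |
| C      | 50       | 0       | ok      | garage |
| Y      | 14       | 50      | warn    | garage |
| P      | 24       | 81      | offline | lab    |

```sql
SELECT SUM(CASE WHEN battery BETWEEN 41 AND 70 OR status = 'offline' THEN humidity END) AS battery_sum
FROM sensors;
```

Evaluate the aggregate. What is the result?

sensor=D: ✓ → 52
sensor=M: ✗
sensor=J: ✗
sensor=X: ✓ → 70
sensor=V: ✓ → 48
sensor=B: ✓ → 63
sensor=H: ✓ → 64
sensor=N: ✓ → 20
sensor=G: ✓ → 59
sensor=C: ✗
sensor=Y: ✓ → 14
sensor=P: ✓ → 24
battery_sum = 52 + 70 + 48 + 63 + 64 + 20 + 59 + 14 + 24 = 414

414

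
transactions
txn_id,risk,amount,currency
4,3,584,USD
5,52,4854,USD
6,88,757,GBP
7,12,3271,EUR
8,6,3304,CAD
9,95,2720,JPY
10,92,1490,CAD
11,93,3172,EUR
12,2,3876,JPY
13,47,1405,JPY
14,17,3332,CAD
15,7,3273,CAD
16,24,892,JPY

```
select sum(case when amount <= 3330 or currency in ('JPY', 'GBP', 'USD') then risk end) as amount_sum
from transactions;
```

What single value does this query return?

txn_id=4: ✓ → 3
txn_id=5: ✓ → 52
txn_id=6: ✓ → 88
txn_id=7: ✓ → 12
txn_id=8: ✓ → 6
txn_id=9: ✓ → 95
txn_id=10: ✓ → 92
txn_id=11: ✓ → 93
txn_id=12: ✓ → 2
txn_id=13: ✓ → 47
txn_id=14: ✗
txn_id=15: ✓ → 7
txn_id=16: ✓ → 24
amount_sum = 3 + 52 + 88 + 12 + 6 + 95 + 92 + 93 + 2 + 47 + 7 + 24 = 521

521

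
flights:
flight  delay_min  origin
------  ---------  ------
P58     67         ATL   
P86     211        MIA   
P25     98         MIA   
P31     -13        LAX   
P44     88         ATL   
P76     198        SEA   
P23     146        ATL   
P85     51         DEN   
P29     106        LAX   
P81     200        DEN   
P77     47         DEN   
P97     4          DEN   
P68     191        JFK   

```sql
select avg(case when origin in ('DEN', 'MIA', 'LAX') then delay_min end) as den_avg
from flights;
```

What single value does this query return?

flight=P58: ✗
flight=P86: ✓ → 211
flight=P25: ✓ → 98
flight=P31: ✓ → -13
flight=P44: ✗
flight=P76: ✗
flight=P23: ✗
flight=P85: ✓ → 51
flight=P29: ✓ → 106
flight=P81: ✓ → 200
flight=P77: ✓ → 47
flight=P97: ✓ → 4
flight=P68: ✗
den_avg = (211 + 98 + -13 + 51 + 106 + 200 + 47 + 4) / 8 = 88

88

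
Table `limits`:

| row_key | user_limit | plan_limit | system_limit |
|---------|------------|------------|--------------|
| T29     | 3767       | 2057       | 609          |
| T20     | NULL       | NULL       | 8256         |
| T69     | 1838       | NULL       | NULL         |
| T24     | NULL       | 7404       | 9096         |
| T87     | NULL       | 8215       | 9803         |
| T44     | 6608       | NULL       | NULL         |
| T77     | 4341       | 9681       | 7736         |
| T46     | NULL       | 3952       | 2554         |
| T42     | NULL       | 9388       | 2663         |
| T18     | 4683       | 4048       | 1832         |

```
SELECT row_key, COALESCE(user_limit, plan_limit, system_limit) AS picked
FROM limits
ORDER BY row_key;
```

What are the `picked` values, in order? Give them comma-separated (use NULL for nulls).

4683, 8256, 7404, 3767, 9388, 6608, 3952, 1838, 4341, 8215

row_key=T18: user_limit=4683 → 4683
row_key=T20: user_limit=NULL, plan_limit=NULL, system_limit=8256 → 8256
row_key=T24: user_limit=NULL, plan_limit=7404 → 7404
row_key=T29: user_limit=3767 → 3767
row_key=T42: user_limit=NULL, plan_limit=9388 → 9388
row_key=T44: user_limit=6608 → 6608
row_key=T46: user_limit=NULL, plan_limit=3952 → 3952
row_key=T69: user_limit=1838 → 1838
row_key=T77: user_limit=4341 → 4341
row_key=T87: user_limit=NULL, plan_limit=8215 → 8215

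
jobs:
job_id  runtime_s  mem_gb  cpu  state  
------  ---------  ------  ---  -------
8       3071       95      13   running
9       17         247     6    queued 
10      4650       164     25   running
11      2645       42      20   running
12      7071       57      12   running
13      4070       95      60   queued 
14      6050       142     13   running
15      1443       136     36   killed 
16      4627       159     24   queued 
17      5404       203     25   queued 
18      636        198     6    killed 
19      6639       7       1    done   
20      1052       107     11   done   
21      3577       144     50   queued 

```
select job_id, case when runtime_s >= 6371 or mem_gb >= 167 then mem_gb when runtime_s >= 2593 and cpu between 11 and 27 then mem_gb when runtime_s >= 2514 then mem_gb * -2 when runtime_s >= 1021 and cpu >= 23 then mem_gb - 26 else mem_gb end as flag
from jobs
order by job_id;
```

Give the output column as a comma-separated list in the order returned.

95, 247, 164, 42, 57, -190, 142, 110, 159, 203, 198, 7, 107, -288

job_id=8: runtime_s >= 2593 and cpu between 11 and 27 → 95
job_id=9: runtime_s >= 6371 or mem_gb >= 167 → 247
job_id=10: runtime_s >= 2593 and cpu between 11 and 27 → 164
job_id=11: runtime_s >= 2593 and cpu between 11 and 27 → 42
job_id=12: runtime_s >= 6371 or mem_gb >= 167 → 57
job_id=13: runtime_s >= 2514 → -190
job_id=14: runtime_s >= 2593 and cpu between 11 and 27 → 142
job_id=15: runtime_s >= 1021 and cpu >= 23 → 110
job_id=16: runtime_s >= 2593 and cpu between 11 and 27 → 159
job_id=17: runtime_s >= 6371 or mem_gb >= 167 → 203
job_id=18: runtime_s >= 6371 or mem_gb >= 167 → 198
job_id=19: runtime_s >= 6371 or mem_gb >= 167 → 7
job_id=20: ELSE → 107
job_id=21: runtime_s >= 2514 → -288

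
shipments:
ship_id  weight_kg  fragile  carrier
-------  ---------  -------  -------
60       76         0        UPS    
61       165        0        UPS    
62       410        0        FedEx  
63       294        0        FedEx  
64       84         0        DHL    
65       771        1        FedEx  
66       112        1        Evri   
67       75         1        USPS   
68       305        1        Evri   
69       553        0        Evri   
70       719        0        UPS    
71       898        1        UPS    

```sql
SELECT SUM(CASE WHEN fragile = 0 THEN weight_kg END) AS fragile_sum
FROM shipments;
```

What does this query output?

2301

ship_id=60: ✓ → 76
ship_id=61: ✓ → 165
ship_id=62: ✓ → 410
ship_id=63: ✓ → 294
ship_id=64: ✓ → 84
ship_id=65: ✗
ship_id=66: ✗
ship_id=67: ✗
ship_id=68: ✗
ship_id=69: ✓ → 553
ship_id=70: ✓ → 719
ship_id=71: ✗
fragile_sum = 76 + 165 + 410 + 294 + 84 + 553 + 719 = 2301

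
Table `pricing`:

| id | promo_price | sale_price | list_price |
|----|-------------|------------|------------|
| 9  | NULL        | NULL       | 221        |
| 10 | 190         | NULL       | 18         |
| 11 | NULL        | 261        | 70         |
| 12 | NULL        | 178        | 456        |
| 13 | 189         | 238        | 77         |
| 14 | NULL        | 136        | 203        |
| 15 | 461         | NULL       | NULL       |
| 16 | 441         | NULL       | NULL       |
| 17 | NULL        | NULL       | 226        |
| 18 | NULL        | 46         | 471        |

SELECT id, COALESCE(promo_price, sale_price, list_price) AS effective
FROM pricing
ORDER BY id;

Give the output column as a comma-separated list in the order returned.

221, 190, 261, 178, 189, 136, 461, 441, 226, 46

id=9: promo_price=NULL, sale_price=NULL, list_price=221 → 221
id=10: promo_price=190 → 190
id=11: promo_price=NULL, sale_price=261 → 261
id=12: promo_price=NULL, sale_price=178 → 178
id=13: promo_price=189 → 189
id=14: promo_price=NULL, sale_price=136 → 136
id=15: promo_price=461 → 461
id=16: promo_price=441 → 441
id=17: promo_price=NULL, sale_price=NULL, list_price=226 → 226
id=18: promo_price=NULL, sale_price=46 → 46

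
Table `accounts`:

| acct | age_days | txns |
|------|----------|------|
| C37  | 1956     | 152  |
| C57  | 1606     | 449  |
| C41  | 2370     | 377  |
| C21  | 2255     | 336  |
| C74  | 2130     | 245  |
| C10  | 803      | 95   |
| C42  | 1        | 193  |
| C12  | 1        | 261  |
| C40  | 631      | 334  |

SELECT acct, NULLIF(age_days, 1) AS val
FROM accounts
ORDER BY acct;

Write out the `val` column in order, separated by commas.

803, NULL, 2255, 1956, 631, 2370, NULL, 1606, 2130

acct=C10: age_days=803 vs 1: differ → 803
acct=C12: age_days=1 vs 1: equal → NULL
acct=C21: age_days=2255 vs 1: differ → 2255
acct=C37: age_days=1956 vs 1: differ → 1956
acct=C40: age_days=631 vs 1: differ → 631
acct=C41: age_days=2370 vs 1: differ → 2370
acct=C42: age_days=1 vs 1: equal → NULL
acct=C57: age_days=1606 vs 1: differ → 1606
acct=C74: age_days=2130 vs 1: differ → 2130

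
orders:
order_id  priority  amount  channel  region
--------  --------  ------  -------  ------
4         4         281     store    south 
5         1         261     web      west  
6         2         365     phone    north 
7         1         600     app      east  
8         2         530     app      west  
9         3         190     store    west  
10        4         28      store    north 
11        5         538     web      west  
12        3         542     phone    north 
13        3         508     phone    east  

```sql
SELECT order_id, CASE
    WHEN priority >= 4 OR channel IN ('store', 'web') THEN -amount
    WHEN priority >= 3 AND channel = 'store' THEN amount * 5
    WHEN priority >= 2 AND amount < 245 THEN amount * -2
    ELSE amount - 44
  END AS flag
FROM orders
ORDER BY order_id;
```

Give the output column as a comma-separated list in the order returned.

order_id=4: priority >= 4 OR channel IN ('store', 'web') → -281
order_id=5: priority >= 4 OR channel IN ('store', 'web') → -261
order_id=6: ELSE → 321
order_id=7: ELSE → 556
order_id=8: ELSE → 486
order_id=9: priority >= 4 OR channel IN ('store', 'web') → -190
order_id=10: priority >= 4 OR channel IN ('store', 'web') → -28
order_id=11: priority >= 4 OR channel IN ('store', 'web') → -538
order_id=12: ELSE → 498
order_id=13: ELSE → 464

-281, -261, 321, 556, 486, -190, -28, -538, 498, 464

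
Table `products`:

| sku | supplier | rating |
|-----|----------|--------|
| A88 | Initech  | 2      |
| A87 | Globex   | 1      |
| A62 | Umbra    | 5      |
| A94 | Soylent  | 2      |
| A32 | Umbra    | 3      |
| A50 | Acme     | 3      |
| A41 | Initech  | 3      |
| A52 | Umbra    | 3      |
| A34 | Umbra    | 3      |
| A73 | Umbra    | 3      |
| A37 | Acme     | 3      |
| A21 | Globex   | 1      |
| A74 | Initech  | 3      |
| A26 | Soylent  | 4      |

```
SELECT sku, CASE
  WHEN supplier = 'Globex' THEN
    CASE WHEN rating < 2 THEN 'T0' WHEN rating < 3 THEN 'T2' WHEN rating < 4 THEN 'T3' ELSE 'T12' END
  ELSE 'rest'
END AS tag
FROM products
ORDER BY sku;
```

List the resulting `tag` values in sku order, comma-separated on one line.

T0, rest, rest, rest, rest, rest, rest, rest, rest, rest, rest, T0, rest, rest

sku=A21: supplier='Globex' → inner[rating < 2] → T0
sku=A26: supplier='Soylent' → outer ELSE → rest
sku=A32: supplier='Umbra' → outer ELSE → rest
sku=A34: supplier='Umbra' → outer ELSE → rest
sku=A37: supplier='Acme' → outer ELSE → rest
sku=A41: supplier='Initech' → outer ELSE → rest
sku=A50: supplier='Acme' → outer ELSE → rest
sku=A52: supplier='Umbra' → outer ELSE → rest
sku=A62: supplier='Umbra' → outer ELSE → rest
sku=A73: supplier='Umbra' → outer ELSE → rest
sku=A74: supplier='Initech' → outer ELSE → rest
sku=A87: supplier='Globex' → inner[rating < 2] → T0
sku=A88: supplier='Initech' → outer ELSE → rest
sku=A94: supplier='Soylent' → outer ELSE → rest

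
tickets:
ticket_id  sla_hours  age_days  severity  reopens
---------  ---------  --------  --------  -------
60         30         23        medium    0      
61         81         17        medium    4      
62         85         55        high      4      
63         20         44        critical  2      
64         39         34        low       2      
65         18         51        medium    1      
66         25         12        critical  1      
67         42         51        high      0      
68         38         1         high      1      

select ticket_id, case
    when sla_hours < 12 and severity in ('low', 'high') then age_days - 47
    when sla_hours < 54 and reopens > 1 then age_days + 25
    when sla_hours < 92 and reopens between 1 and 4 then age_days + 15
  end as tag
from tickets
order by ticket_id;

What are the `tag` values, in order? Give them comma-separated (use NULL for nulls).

NULL, 32, 70, 69, 59, 66, 27, NULL, 16

ticket_id=60: (no match → NULL) → NULL
ticket_id=61: sla_hours < 92 and reopens between 1 and 4 → 32
ticket_id=62: sla_hours < 92 and reopens between 1 and 4 → 70
ticket_id=63: sla_hours < 54 and reopens > 1 → 69
ticket_id=64: sla_hours < 54 and reopens > 1 → 59
ticket_id=65: sla_hours < 92 and reopens between 1 and 4 → 66
ticket_id=66: sla_hours < 92 and reopens between 1 and 4 → 27
ticket_id=67: (no match → NULL) → NULL
ticket_id=68: sla_hours < 92 and reopens between 1 and 4 → 16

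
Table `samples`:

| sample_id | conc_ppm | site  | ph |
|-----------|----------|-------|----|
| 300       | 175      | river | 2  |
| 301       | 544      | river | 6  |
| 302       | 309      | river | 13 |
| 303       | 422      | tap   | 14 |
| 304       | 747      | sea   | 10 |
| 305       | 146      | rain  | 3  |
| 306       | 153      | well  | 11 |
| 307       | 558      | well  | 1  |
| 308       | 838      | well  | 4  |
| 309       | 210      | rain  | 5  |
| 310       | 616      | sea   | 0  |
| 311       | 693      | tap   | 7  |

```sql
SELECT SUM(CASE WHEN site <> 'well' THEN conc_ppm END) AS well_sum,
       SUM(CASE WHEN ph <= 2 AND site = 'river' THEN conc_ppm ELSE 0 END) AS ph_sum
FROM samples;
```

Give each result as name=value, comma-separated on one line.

[well_sum: site <> 'well']
sample_id=300: ✓ → 175
sample_id=301: ✓ → 544
sample_id=302: ✓ → 309
sample_id=303: ✓ → 422
sample_id=304: ✓ → 747
sample_id=305: ✓ → 146
sample_id=306: ✗
sample_id=307: ✗
sample_id=308: ✗
sample_id=309: ✓ → 210
sample_id=310: ✓ → 616
sample_id=311: ✓ → 693
well_sum = 175 + 544 + 309 + 422 + 747 + 146 + 210 + 616 + 693 = 3862
—
[ph_sum: ph <= 2 AND site = 'river']
sample_id=300: ✓ → 175
sample_id=301: ✗
sample_id=302: ✗
sample_id=303: ✗
sample_id=304: ✗
sample_id=305: ✗
sample_id=306: ✗
sample_id=307: ✗
sample_id=308: ✗
sample_id=309: ✗
sample_id=310: ✗
sample_id=311: ✗
ph_sum = 175

well_sum=3862, ph_sum=175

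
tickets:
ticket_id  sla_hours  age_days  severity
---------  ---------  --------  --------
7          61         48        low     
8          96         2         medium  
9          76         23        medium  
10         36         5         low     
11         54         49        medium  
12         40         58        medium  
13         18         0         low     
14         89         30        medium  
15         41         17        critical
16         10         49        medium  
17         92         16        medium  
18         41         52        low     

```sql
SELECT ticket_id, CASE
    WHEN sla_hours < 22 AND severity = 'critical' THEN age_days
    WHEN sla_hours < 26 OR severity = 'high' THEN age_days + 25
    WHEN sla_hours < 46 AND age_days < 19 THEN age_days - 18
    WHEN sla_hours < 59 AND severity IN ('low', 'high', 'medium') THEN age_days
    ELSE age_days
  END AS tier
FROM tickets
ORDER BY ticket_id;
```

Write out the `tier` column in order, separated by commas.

ticket_id=7: ELSE → 48
ticket_id=8: ELSE → 2
ticket_id=9: ELSE → 23
ticket_id=10: sla_hours < 46 AND age_days < 19 → -13
ticket_id=11: sla_hours < 59 AND severity IN ('low', 'high', 'medium') → 49
ticket_id=12: sla_hours < 59 AND severity IN ('low', 'high', 'medium') → 58
ticket_id=13: sla_hours < 26 OR severity = 'high' → 25
ticket_id=14: ELSE → 30
ticket_id=15: sla_hours < 46 AND age_days < 19 → -1
ticket_id=16: sla_hours < 26 OR severity = 'high' → 74
ticket_id=17: ELSE → 16
ticket_id=18: sla_hours < 59 AND severity IN ('low', 'high', 'medium') → 52

48, 2, 23, -13, 49, 58, 25, 30, -1, 74, 16, 52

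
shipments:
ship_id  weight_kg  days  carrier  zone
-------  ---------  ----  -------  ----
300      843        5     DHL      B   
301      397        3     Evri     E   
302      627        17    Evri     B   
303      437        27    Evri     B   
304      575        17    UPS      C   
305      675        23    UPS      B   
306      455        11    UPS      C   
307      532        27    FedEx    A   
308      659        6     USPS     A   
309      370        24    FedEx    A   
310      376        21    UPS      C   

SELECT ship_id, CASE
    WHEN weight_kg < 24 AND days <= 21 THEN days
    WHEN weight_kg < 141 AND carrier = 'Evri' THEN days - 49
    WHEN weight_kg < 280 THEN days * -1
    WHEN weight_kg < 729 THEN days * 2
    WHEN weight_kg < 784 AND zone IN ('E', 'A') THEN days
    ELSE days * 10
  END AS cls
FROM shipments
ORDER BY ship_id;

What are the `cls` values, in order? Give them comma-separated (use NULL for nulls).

ship_id=300: ELSE → 50
ship_id=301: weight_kg < 729 → 6
ship_id=302: weight_kg < 729 → 34
ship_id=303: weight_kg < 729 → 54
ship_id=304: weight_kg < 729 → 34
ship_id=305: weight_kg < 729 → 46
ship_id=306: weight_kg < 729 → 22
ship_id=307: weight_kg < 729 → 54
ship_id=308: weight_kg < 729 → 12
ship_id=309: weight_kg < 729 → 48
ship_id=310: weight_kg < 729 → 42

50, 6, 34, 54, 34, 46, 22, 54, 12, 48, 42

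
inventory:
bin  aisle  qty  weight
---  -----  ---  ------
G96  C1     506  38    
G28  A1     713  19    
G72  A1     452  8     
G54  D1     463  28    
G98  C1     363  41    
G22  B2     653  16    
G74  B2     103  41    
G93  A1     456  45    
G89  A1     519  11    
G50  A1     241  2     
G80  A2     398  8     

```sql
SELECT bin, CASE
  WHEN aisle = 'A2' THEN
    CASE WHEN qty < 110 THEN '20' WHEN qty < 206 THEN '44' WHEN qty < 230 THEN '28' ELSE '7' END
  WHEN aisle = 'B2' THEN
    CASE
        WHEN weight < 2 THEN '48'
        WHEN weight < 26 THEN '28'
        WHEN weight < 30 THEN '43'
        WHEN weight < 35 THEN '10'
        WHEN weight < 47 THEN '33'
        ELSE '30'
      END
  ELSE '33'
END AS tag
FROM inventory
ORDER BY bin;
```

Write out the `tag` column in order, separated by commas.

28, 33, 33, 33, 33, 33, 7, 33, 33, 33, 33

bin=G22: aisle='B2' → inner[weight < 26] → 28
bin=G28: aisle='A1' → outer ELSE → 33
bin=G50: aisle='A1' → outer ELSE → 33
bin=G54: aisle='D1' → outer ELSE → 33
bin=G72: aisle='A1' → outer ELSE → 33
bin=G74: aisle='B2' → inner[weight < 47] → 33
bin=G80: aisle='A2' → inner[ELSE] → 7
bin=G89: aisle='A1' → outer ELSE → 33
bin=G93: aisle='A1' → outer ELSE → 33
bin=G96: aisle='C1' → outer ELSE → 33
bin=G98: aisle='C1' → outer ELSE → 33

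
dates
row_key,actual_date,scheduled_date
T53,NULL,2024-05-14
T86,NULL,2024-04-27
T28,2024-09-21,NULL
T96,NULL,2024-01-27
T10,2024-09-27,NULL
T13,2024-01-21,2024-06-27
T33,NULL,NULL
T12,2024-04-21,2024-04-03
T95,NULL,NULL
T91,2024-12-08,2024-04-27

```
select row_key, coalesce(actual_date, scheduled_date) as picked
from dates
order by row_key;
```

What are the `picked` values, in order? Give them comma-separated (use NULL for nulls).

2024-09-27, 2024-04-21, 2024-01-21, 2024-09-21, NULL, 2024-05-14, 2024-04-27, 2024-12-08, NULL, 2024-01-27

row_key=T10: actual_date=2024-09-27 → 2024-09-27
row_key=T12: actual_date=2024-04-21 → 2024-04-21
row_key=T13: actual_date=2024-01-21 → 2024-01-21
row_key=T28: actual_date=2024-09-21 → 2024-09-21
row_key=T33: actual_date=NULL, scheduled_date=NULL (all NULL) → NULL
row_key=T53: actual_date=NULL, scheduled_date=2024-05-14 → 2024-05-14
row_key=T86: actual_date=NULL, scheduled_date=2024-04-27 → 2024-04-27
row_key=T91: actual_date=2024-12-08 → 2024-12-08
row_key=T95: actual_date=NULL, scheduled_date=NULL (all NULL) → NULL
row_key=T96: actual_date=NULL, scheduled_date=2024-01-27 → 2024-01-27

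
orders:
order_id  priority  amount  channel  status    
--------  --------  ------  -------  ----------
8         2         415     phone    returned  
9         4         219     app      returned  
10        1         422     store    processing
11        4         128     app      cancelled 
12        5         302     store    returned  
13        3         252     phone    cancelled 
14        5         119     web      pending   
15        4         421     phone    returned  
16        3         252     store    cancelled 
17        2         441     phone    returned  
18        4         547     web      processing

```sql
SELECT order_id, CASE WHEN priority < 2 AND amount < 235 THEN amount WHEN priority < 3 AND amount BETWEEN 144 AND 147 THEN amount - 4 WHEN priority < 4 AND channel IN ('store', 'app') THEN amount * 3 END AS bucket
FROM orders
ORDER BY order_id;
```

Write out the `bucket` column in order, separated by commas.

order_id=8: (no match → NULL) → NULL
order_id=9: (no match → NULL) → NULL
order_id=10: priority < 4 AND channel IN ('store', 'app') → 1266
order_id=11: (no match → NULL) → NULL
order_id=12: (no match → NULL) → NULL
order_id=13: (no match → NULL) → NULL
order_id=14: (no match → NULL) → NULL
order_id=15: (no match → NULL) → NULL
order_id=16: priority < 4 AND channel IN ('store', 'app') → 756
order_id=17: (no match → NULL) → NULL
order_id=18: (no match → NULL) → NULL

NULL, NULL, 1266, NULL, NULL, NULL, NULL, NULL, 756, NULL, NULL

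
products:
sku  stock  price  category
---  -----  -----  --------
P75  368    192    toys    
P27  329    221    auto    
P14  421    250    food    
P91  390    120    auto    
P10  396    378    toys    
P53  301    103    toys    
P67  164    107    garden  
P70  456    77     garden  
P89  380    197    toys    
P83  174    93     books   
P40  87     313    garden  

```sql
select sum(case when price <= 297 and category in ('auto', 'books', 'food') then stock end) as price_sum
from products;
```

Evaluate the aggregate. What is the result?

1314

sku=P75: ✗
sku=P27: ✓ → 329
sku=P14: ✓ → 421
sku=P91: ✓ → 390
sku=P10: ✗
sku=P53: ✗
sku=P67: ✗
sku=P70: ✗
sku=P89: ✗
sku=P83: ✓ → 174
sku=P40: ✗
price_sum = 329 + 421 + 390 + 174 = 1314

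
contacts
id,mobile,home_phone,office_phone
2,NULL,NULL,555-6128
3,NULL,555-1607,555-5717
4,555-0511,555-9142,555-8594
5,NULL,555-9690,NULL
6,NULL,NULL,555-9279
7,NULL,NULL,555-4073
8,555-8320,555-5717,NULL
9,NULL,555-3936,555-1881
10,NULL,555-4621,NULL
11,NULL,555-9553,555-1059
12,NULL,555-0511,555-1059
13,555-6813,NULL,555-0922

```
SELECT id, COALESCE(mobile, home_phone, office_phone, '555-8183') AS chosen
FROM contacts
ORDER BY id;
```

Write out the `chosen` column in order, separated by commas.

id=2: mobile=NULL, home_phone=NULL, office_phone=555-6128 → 555-6128
id=3: mobile=NULL, home_phone=555-1607 → 555-1607
id=4: mobile=555-0511 → 555-0511
id=5: mobile=NULL, home_phone=555-9690 → 555-9690
id=6: mobile=NULL, home_phone=NULL, office_phone=555-9279 → 555-9279
id=7: mobile=NULL, home_phone=NULL, office_phone=555-4073 → 555-4073
id=8: mobile=555-8320 → 555-8320
id=9: mobile=NULL, home_phone=555-3936 → 555-3936
id=10: mobile=NULL, home_phone=555-4621 → 555-4621
id=11: mobile=NULL, home_phone=555-9553 → 555-9553
id=12: mobile=NULL, home_phone=555-0511 → 555-0511
id=13: mobile=555-6813 → 555-6813

555-6128, 555-1607, 555-0511, 555-9690, 555-9279, 555-4073, 555-8320, 555-3936, 555-4621, 555-9553, 555-0511, 555-6813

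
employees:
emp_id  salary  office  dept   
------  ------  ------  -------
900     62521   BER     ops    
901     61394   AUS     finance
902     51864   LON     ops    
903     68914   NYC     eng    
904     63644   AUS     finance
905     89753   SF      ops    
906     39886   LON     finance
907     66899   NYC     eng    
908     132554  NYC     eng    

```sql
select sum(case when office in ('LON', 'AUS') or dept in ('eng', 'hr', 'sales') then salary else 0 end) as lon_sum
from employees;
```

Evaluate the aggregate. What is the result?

485155

emp_id=900: ✗
emp_id=901: ✓ → 61394
emp_id=902: ✓ → 51864
emp_id=903: ✓ → 68914
emp_id=904: ✓ → 63644
emp_id=905: ✗
emp_id=906: ✓ → 39886
emp_id=907: ✓ → 66899
emp_id=908: ✓ → 132554
lon_sum = 61394 + 51864 + 68914 + 63644 + 39886 + 66899 + 132554 = 485155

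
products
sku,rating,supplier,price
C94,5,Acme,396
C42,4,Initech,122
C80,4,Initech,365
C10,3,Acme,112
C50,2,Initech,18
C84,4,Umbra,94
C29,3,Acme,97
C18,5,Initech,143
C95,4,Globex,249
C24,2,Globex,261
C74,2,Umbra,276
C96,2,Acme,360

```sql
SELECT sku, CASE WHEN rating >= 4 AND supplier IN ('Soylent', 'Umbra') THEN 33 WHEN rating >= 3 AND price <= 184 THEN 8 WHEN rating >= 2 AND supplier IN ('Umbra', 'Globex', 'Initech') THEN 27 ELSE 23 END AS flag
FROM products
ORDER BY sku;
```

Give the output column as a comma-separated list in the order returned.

8, 8, 27, 8, 8, 27, 27, 27, 33, 23, 27, 23

sku=C10: rating >= 3 AND price <= 184 → 8
sku=C18: rating >= 3 AND price <= 184 → 8
sku=C24: rating >= 2 AND supplier IN ('Umbra', 'Globex', 'Initech') → 27
sku=C29: rating >= 3 AND price <= 184 → 8
sku=C42: rating >= 3 AND price <= 184 → 8
sku=C50: rating >= 2 AND supplier IN ('Umbra', 'Globex', 'Initech') → 27
sku=C74: rating >= 2 AND supplier IN ('Umbra', 'Globex', 'Initech') → 27
sku=C80: rating >= 2 AND supplier IN ('Umbra', 'Globex', 'Initech') → 27
sku=C84: rating >= 4 AND supplier IN ('Soylent', 'Umbra') → 33
sku=C94: ELSE → 23
sku=C95: rating >= 2 AND supplier IN ('Umbra', 'Globex', 'Initech') → 27
sku=C96: ELSE → 23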